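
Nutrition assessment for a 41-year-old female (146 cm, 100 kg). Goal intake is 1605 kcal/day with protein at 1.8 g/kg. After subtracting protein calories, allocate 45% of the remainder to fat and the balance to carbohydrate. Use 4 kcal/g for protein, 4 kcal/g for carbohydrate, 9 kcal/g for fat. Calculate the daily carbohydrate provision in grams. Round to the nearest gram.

122 g/day

Protein = 1.8 × 100 = 180 g → 180 × 4 = 720 kcal.
Non-protein calories = 1605 − 720 = 885 kcal.
Fat: 45% × 885 = 398.25 kcal; carbohydrate: 486.75 kcal.
Carbohydrate: 486.75 kcal ÷ 4 kcal/g = 121.6875 g.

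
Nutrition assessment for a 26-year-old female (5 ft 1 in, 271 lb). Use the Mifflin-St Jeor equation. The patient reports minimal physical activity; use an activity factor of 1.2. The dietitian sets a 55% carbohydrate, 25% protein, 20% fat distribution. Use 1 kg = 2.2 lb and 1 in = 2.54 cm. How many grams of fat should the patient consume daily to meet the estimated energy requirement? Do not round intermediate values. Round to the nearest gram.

51 g/day

Convert to metric: weight = 271 ÷ 2.2 = 123.1818 kg; height = (5×12 + 1) × 2.54 = 61 × 2.54 = 154.94 cm.
Mifflin-St Jeor (female): BMR = 10(123.1818) + 6.25(154.94) − 5(26) − 161 = 1231.8182 + 968.375 − 130 − 161 = 1909.1932 kcal/day.
TEE = 1909.1932 × 1.2 = 2291.0318 kcal/day.
Fat energy = 20% × 2291.0318 = 458.2064 kcal.
Fat = 458.2064 ÷ 9 kcal/g = 50.9118 g.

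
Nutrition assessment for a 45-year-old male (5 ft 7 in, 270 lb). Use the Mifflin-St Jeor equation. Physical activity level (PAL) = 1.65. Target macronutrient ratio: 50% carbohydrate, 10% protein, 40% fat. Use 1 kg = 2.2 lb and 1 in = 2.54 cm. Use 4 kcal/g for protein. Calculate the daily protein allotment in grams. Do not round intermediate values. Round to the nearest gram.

Convert to metric: weight = 270 ÷ 2.2 = 122.7273 kg; height = (5×12 + 7) × 2.54 = 67 × 2.54 = 170.18 cm.
Mifflin-St Jeor (male): BMR = 10(122.7273) + 6.25(170.18) − 5(45) + 5 = 1227.2727 + 1063.625 − 225 + 5 = 2070.8977 kcal/day.
TEE = 2070.8977 × 1.65 = 3416.9813 kcal/day.
Protein energy = 10% × 3416.9813 = 341.6981 kcal.
Protein = 341.6981 ÷ 4 kcal/g = 85.4245 g.

85 g/day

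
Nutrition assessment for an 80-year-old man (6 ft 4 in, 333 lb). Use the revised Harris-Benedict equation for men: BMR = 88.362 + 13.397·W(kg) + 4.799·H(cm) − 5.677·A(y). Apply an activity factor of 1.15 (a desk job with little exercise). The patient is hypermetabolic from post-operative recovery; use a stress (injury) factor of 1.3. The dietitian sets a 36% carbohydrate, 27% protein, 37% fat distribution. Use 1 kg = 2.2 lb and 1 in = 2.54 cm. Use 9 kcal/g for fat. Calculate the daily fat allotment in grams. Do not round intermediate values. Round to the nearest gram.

Convert to metric: weight = 333 ÷ 2.2 = 151.3636 kg; height = (6×12 + 4) × 2.54 = 76 × 2.54 = 193.04 cm.
Harris-Benedict: BMR = 88.362 + 13.397(151.3636) + 4.799(193.04) − 5.677(80) = 2588.4196 kcal/day.
TEE = 2588.4196 × 1.15 = 2976.6825 kcal/day.
With stress factor 1.3: 2976.6825 × 1.3 = 3869.6873 kcal/day.
Fat energy = 37% × 3869.6873 = 1431.7843 kcal.
Fat = 1431.7843 ÷ 9 kcal/g = 159.0871 g.

159 g/day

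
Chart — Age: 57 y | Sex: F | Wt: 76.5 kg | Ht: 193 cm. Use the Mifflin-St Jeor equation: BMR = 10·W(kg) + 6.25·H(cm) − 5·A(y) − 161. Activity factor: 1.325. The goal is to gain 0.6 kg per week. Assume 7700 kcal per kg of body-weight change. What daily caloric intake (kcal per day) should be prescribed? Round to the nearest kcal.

2681 kcal per day

Mifflin-St Jeor (female): BMR = 10(76.5) + 6.25(193) − 5(57) − 161 = 765 + 1206.25 − 285 − 161 = 1525.25 kcal/day.
TEE = 1525.25 × 1.325 = 2020.9563 kcal/day.
Required daily surplus = 0.6 × 7700 ÷ 7 = 660 kcal/day.
Target intake = 2020.9563 + 660 = 2680.9563 kcal/day.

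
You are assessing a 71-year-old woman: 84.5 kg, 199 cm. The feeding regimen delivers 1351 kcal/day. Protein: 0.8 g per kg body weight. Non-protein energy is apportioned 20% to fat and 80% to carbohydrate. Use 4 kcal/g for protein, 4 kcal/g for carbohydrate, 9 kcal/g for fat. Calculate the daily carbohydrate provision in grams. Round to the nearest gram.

216 g/day

Protein = 0.8 × 84.5 = 67.6 g → 67.6 × 4 = 270.4 kcal.
Non-protein calories = 1351 − 270.4 = 1080.6 kcal.
Fat: 20% × 1080.6 = 216.12 kcal; carbohydrate: 864.48 kcal.
Carbohydrate: 864.48 kcal ÷ 4 kcal/g = 216.12 g.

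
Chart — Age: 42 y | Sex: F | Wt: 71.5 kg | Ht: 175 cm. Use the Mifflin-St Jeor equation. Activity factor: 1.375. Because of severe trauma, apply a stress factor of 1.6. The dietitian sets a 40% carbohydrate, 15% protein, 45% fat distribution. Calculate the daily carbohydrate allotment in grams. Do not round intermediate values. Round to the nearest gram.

Mifflin-St Jeor (female): BMR = 10(71.5) + 6.25(175) − 5(42) − 161 = 715 + 1093.75 − 210 − 161 = 1437.75 kcal/day.
TEE = 1437.75 × 1.375 = 1976.9063 kcal/day.
With stress factor 1.6: 1976.9063 × 1.6 = 3163.05 kcal/day.
Carbohydrate energy = 40% × 3163.05 = 1265.22 kcal.
Carbohydrate = 1265.22 ÷ 4 kcal/g = 316.305 g.

316 g/day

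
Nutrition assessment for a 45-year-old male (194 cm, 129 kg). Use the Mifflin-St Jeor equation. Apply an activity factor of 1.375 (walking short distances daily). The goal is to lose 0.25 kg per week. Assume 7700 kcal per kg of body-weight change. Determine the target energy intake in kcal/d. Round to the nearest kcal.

Mifflin-St Jeor (male): BMR = 10(129) + 6.25(194) − 5(45) + 5 = 1290 + 1212.5 − 225 + 5 = 2282.5 kcal/day.
TEE = 2282.5 × 1.375 = 3138.4375 kcal/day.
Required daily deficit = 0.25 × 7700 ÷ 7 = 275 kcal/day.
Target intake = 3138.4375 − 275 = 2863.4375 kcal/day.

2863 kcal/d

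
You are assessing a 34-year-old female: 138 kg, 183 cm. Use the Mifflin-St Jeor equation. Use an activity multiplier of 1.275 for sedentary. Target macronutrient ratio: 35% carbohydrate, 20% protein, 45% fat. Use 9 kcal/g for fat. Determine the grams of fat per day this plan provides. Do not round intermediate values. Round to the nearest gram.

140 g/day

Mifflin-St Jeor (female): BMR = 10(138) + 6.25(183) − 5(34) − 161 = 1380 + 1143.75 − 170 − 161 = 2192.75 kcal/day.
TEE = 2192.75 × 1.275 = 2795.7563 kcal/day.
Fat energy = 45% × 2795.7563 = 1258.0903 kcal.
Fat = 1258.0903 ÷ 9 kcal/g = 139.7878 g.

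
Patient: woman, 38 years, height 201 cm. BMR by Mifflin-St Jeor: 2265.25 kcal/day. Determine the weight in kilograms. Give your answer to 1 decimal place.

2265.25 = 10·W + 6.25(201) − 5(38) − 161
10·W = 2265.25 − 905.25 = 1360, so W = 136 kg.

136.0 kg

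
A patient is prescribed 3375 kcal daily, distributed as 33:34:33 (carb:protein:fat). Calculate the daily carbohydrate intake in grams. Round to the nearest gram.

278 g/day

Carbohydrate energy = 33% × 3375 = 1113.75 kcal.
At 4 kcal/g: 1113.75 ÷ 4 = 278.4375 g.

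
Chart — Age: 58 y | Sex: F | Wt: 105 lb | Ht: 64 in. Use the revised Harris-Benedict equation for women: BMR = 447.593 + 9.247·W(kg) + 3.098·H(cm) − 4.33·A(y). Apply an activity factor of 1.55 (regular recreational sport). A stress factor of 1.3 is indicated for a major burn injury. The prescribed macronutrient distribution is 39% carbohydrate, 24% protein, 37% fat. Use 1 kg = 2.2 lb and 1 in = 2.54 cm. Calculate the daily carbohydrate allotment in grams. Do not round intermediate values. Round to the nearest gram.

Convert to metric: weight = 105 ÷ 2.2 = 47.7273 kg; height = 64 × 2.54 = 162.56 cm.
Harris-Benedict: BMR = 447.593 + 9.247(47.7273) + 3.098(162.56) − 4.33(58) = 1141.398 kcal/day.
TEE = 1141.398 × 1.55 = 1769.1669 kcal/day.
With stress factor 1.3: 1769.1669 × 1.3 = 2299.9169 kcal/day.
Carbohydrate energy = 39% × 2299.9169 = 896.9676 kcal.
Carbohydrate = 896.9676 ÷ 4 kcal/g = 224.2419 g.

224 g/day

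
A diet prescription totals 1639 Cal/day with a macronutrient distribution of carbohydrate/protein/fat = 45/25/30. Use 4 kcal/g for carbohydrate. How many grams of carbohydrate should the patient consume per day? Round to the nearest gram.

184 g/day

Carbohydrate energy = 45% × 1639 = 737.55 kcal.
At 4 kcal/g: 737.55 ÷ 4 = 184.3875 g.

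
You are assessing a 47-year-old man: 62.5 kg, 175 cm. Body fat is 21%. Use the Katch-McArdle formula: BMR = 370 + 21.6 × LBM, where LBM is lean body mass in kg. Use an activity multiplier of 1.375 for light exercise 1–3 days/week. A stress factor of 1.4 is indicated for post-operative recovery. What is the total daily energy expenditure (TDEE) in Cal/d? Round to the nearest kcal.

2765 Cal/d

LBM = 62.5 × (1 − 0.21) = 49.375 kg. Katch-McArdle: BMR = 370 + 21.6 × 49.375 = 1436.5 kcal/day.
TEE = BMR × activity factor = 1436.5 × 1.375 = 1975.1875 kcal/day.
Apply stress factor: 1975.1875 × 1.4 = 2765.2625 kcal/day.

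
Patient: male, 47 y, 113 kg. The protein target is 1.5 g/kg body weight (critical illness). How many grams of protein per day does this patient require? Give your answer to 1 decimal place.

Protein = 1.5 g/kg × 113 kg = 169.5 g/day.

169.5 g/day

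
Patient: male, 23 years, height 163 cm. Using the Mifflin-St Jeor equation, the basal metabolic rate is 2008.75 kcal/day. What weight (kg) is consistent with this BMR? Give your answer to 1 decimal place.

110.0 kg

2008.75 = 10·W + 6.25(163) − 5(23) + 5
10·W = 2008.75 − 908.75 = 1100, so W = 110 kg.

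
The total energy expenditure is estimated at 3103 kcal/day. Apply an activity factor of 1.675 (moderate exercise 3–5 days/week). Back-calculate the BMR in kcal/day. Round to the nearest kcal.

1853 kcal/day

BMR = TEE ÷ activity factor = 3103 ÷ 1.675 = 1852.5373 kcal/day.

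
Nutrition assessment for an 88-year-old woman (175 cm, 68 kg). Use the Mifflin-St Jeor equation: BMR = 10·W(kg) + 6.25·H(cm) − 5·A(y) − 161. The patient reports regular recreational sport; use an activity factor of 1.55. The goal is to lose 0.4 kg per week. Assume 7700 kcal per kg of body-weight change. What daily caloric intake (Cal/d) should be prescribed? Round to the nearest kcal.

1378 Cal/d

Mifflin-St Jeor (female): BMR = 10(68) + 6.25(175) − 5(88) − 161 = 680 + 1093.75 − 440 − 161 = 1172.75 kcal/day.
TEE = 1172.75 × 1.55 = 1817.7625 kcal/day.
Required daily deficit = 0.4 × 7700 ÷ 7 = 440 kcal/day.
Target intake = 1817.7625 − 440 = 1377.7625 kcal/day.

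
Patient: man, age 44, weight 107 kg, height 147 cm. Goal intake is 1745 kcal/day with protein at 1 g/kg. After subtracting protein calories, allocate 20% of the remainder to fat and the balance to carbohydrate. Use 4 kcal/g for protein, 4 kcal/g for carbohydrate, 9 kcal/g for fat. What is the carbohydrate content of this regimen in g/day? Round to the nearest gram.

Protein = 1 × 107 = 107 g → 107 × 4 = 428 kcal.
Non-protein calories = 1745 − 428 = 1317 kcal.
Fat: 20% × 1317 = 263.4 kcal; carbohydrate: 1053.6 kcal.
Carbohydrate: 1053.6 kcal ÷ 4 kcal/g = 263.4 g.

263 g/day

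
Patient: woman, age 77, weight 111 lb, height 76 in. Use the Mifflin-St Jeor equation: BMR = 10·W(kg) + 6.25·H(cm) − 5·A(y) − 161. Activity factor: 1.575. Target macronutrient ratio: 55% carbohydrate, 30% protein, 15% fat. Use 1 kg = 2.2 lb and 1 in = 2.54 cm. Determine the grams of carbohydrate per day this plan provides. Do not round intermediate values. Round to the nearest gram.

Convert to metric: weight = 111 ÷ 2.2 = 50.4545 kg; height = 76 × 2.54 = 193.04 cm.
Mifflin-St Jeor (female): BMR = 10(50.4545) + 6.25(193.04) − 5(77) − 161 = 504.5455 + 1206.5 − 385 − 161 = 1165.0455 kcal/day.
TEE = 1165.0455 × 1.575 = 1834.9466 kcal/day.
Carbohydrate energy = 55% × 1834.9466 = 1009.2206 kcal.
Carbohydrate = 1009.2206 ÷ 4 kcal/g = 252.3052 g.

252 g/day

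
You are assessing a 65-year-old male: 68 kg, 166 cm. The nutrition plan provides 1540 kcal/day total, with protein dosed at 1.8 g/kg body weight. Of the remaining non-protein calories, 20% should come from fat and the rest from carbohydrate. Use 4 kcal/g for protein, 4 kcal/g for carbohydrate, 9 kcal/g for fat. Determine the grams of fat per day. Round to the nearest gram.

23 g/day

Protein = 1.8 × 68 = 122.4 g → 122.4 × 4 = 489.6 kcal.
Non-protein calories = 1540 − 489.6 = 1050.4 kcal.
Fat: 20% × 1050.4 = 210.08 kcal; carbohydrate: 840.32 kcal.
Fat: 210.08 kcal ÷ 9 kcal/g = 23.3422 g.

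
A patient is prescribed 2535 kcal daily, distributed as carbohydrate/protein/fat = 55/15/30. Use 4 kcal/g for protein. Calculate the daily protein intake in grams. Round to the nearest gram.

Protein energy = 15% × 2535 = 380.25 kcal.
At 4 kcal/g: 380.25 ÷ 4 = 95.0625 g.

95 g/day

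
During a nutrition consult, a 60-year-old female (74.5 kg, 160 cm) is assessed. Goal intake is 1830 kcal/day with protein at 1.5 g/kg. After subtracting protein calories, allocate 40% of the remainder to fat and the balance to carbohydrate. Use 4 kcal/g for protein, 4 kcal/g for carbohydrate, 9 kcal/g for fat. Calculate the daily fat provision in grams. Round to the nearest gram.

Protein = 1.5 × 74.5 = 111.75 g → 111.75 × 4 = 447 kcal.
Non-protein calories = 1830 − 447 = 1383 kcal.
Fat: 40% × 1383 = 553.2 kcal; carbohydrate: 829.8 kcal.
Fat: 553.2 kcal ÷ 9 kcal/g = 61.4667 g.

61 g/day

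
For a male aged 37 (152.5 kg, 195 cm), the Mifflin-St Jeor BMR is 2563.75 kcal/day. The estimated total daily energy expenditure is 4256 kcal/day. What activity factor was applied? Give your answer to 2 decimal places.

1.66

Activity factor = TEE ÷ BMR = 4256 ÷ 2563.75 = 1.66.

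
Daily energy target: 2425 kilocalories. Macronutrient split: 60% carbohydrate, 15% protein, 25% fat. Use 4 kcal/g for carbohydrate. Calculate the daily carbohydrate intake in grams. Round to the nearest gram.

364 g/day

Carbohydrate energy = 60% × 2425 = 1455 kcal.
At 4 kcal/g: 1455 ÷ 4 = 363.75 g.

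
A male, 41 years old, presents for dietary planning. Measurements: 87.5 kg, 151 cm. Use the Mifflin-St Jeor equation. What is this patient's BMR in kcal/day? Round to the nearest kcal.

1619 kcal/day

Mifflin-St Jeor (male): BMR = 10(87.5) + 6.25(151) − 5(41) + 5 = 875 + 943.75 − 205 + 5 = 1618.75 kcal/day.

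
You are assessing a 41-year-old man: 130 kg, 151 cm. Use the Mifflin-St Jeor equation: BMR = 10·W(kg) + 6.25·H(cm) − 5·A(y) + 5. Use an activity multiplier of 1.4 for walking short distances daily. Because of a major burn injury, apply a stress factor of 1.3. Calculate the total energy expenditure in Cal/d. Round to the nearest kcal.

3720 Cal/d

Mifflin-St Jeor (male): BMR = 10(130) + 6.25(151) − 5(41) + 5 = 1300 + 943.75 − 205 + 5 = 2043.75 kcal/day.
TEE = BMR × activity factor = 2043.75 × 1.4 = 2861.25 kcal/day.
Apply stress factor: 2861.25 × 1.3 = 3719.625 kcal/day.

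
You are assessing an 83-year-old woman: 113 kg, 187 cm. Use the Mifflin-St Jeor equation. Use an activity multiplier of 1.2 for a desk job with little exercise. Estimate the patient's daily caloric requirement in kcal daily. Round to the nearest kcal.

2067 kcal daily

Mifflin-St Jeor (female): BMR = 10(113) + 6.25(187) − 5(83) − 161 = 1130 + 1168.75 − 415 − 161 = 1722.75 kcal/day.
TEE = BMR × activity factor = 1722.75 × 1.2 = 2067.3 kcal/day.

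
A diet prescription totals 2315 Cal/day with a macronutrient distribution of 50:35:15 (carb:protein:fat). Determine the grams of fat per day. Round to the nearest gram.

39 g/day

Fat energy = 15% × 2315 = 347.25 kcal.
At 9 kcal/g: 347.25 ÷ 9 = 38.5833 g.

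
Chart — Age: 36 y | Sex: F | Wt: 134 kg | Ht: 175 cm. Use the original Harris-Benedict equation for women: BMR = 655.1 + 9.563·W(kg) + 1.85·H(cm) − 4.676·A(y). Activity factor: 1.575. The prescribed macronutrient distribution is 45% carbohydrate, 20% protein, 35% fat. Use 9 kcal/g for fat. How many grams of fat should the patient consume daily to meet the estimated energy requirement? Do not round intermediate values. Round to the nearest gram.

128 g/day

Harris-Benedict: BMR = 655.1 + 9.563(134) + 1.85(175) − 4.676(36) = 2091.956 kcal/day.
TEE = 2091.956 × 1.575 = 3294.8307 kcal/day.
Fat energy = 35% × 3294.8307 = 1153.1907 kcal.
Fat = 1153.1907 ÷ 9 kcal/g = 128.1323 g.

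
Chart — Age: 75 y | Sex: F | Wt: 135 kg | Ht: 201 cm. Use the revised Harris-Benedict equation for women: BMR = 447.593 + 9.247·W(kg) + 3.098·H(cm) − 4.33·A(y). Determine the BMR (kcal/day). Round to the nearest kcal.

Harris-Benedict: BMR = 447.593 + 9.247(135) + 3.098(201) − 4.33(75) = 1993.886 kcal/day.

1994 kcal/day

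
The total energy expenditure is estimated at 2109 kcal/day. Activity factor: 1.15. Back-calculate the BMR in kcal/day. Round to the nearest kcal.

1834 kcal/day

BMR = TEE ÷ activity factor = 2109 ÷ 1.15 = 1833.913 kcal/day.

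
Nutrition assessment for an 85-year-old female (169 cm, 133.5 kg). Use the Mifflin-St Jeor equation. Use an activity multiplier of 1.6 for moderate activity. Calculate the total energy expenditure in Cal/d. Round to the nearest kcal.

2888 Cal/d

Mifflin-St Jeor (female): BMR = 10(133.5) + 6.25(169) − 5(85) − 161 = 1335 + 1056.25 − 425 − 161 = 1805.25 kcal/day.
TEE = BMR × activity factor = 1805.25 × 1.6 = 2888.4 kcal/day.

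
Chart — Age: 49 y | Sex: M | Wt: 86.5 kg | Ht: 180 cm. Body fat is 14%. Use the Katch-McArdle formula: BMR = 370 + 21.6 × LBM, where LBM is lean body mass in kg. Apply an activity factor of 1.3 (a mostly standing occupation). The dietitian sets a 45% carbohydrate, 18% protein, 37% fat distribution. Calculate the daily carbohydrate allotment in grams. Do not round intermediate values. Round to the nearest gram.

LBM = 86.5 × (1 − 0.14) = 74.39 kg. Katch-McArdle: BMR = 370 + 21.6 × 74.39 = 1976.824 kcal/day.
TEE = 1976.824 × 1.3 = 2569.8712 kcal/day.
Carbohydrate energy = 45% × 2569.8712 = 1156.442 kcal.
Carbohydrate = 1156.442 ÷ 4 kcal/g = 289.1105 g.

289 g/day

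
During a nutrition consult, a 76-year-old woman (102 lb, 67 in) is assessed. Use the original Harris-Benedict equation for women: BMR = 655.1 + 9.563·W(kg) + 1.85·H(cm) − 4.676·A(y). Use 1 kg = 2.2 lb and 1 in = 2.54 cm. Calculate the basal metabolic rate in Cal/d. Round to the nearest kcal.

Convert to metric: weight = 102 ÷ 2.2 = 46.3636 kg; height = 67 × 2.54 = 170.18 cm.
Harris-Benedict: BMR = 655.1 + 9.563(46.3636) + 1.85(170.18) − 4.676(76) = 1057.9325 kcal/day.

1058 Cal/d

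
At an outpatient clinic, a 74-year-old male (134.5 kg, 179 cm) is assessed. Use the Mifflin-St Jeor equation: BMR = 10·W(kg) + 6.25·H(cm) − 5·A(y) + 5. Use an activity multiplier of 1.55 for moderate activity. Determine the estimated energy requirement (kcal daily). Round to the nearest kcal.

Mifflin-St Jeor (male): BMR = 10(134.5) + 6.25(179) − 5(74) + 5 = 1345 + 1118.75 − 370 + 5 = 2098.75 kcal/day.
TEE = BMR × activity factor = 2098.75 × 1.55 = 3253.0625 kcal/day.

3253 kcal daily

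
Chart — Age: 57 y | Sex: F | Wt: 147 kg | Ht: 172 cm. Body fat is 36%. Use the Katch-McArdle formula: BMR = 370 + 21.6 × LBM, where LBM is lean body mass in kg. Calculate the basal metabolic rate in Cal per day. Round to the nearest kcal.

LBM = 147 × (1 − 0.36) = 94.08 kg. Katch-McArdle: BMR = 370 + 21.6 × 94.08 = 2402.128 kcal/day.

2402 Cal per day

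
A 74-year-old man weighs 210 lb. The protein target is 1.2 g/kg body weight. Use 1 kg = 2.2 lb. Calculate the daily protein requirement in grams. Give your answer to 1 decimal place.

114.5 g/day

Weight in kg = 210 ÷ 2.2 = 95.4545 kg.
Protein = 1.2 g/kg × 95.4545 kg = 114.5455 g/day.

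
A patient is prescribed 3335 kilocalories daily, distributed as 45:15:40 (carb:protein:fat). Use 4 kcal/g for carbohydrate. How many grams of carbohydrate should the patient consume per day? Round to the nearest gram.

375 g/day

Carbohydrate energy = 45% × 3335 = 1500.75 kcal.
At 4 kcal/g: 1500.75 ÷ 4 = 375.1875 g.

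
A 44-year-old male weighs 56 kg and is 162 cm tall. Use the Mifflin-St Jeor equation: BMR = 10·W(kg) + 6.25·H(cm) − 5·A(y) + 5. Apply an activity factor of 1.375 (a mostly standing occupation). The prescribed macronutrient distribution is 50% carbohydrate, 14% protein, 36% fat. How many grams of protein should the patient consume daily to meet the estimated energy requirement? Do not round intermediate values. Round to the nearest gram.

Mifflin-St Jeor (male): BMR = 10(56) + 6.25(162) − 5(44) + 5 = 560 + 1012.5 − 220 + 5 = 1357.5 kcal/day.
TEE = 1357.5 × 1.375 = 1866.5625 kcal/day.
Protein energy = 14% × 1866.5625 = 261.3188 kcal.
Protein = 261.3188 ÷ 4 kcal/g = 65.3297 g.

65 g/day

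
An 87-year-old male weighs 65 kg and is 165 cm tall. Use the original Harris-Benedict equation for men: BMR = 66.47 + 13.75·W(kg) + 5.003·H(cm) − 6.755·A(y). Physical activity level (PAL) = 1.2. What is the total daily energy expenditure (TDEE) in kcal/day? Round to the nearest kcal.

Harris-Benedict: BMR = 66.47 + 13.75(65) + 5.003(165) − 6.755(87) = 1198.03 kcal/day.
TEE = BMR × activity factor = 1198.03 × 1.2 = 1437.636 kcal/day.

1438 kcal/day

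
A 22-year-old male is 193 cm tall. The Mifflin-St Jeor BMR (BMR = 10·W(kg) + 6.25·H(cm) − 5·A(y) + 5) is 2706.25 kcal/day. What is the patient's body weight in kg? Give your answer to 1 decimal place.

2706.25 = 10·W + 6.25(193) − 5(22) + 5
10·W = 2706.25 − 1101.25 = 1605, so W = 160.5 kg.

160.5 kg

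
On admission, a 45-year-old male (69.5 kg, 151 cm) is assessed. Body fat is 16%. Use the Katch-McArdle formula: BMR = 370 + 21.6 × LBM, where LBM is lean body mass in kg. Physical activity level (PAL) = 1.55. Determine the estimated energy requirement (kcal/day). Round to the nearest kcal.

2528 kcal/day

LBM = 69.5 × (1 − 0.16) = 58.38 kg. Katch-McArdle: BMR = 370 + 21.6 × 58.38 = 1631.008 kcal/day.
TEE = BMR × activity factor = 1631.008 × 1.55 = 2528.0624 kcal/day.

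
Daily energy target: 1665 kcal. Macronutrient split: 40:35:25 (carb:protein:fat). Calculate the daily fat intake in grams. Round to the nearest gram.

46 g/day

Fat energy = 25% × 1665 = 416.25 kcal.
At 9 kcal/g: 416.25 ÷ 9 = 46.25 g.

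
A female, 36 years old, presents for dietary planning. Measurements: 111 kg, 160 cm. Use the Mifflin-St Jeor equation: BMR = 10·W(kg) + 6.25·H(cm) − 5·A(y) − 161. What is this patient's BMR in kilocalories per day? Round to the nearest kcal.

Mifflin-St Jeor (female): BMR = 10(111) + 6.25(160) − 5(36) − 161 = 1110 + 1000 − 180 − 161 = 1769 kcal/day.

1769 kilocalories per day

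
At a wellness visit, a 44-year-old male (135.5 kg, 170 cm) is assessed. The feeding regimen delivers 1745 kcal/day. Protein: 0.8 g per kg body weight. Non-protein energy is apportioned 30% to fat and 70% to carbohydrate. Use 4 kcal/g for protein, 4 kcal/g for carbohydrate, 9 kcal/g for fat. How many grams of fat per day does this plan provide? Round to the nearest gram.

44 g/day

Protein = 0.8 × 135.5 = 108.4 g → 108.4 × 4 = 433.6 kcal.
Non-protein calories = 1745 − 433.6 = 1311.4 kcal.
Fat: 30% × 1311.4 = 393.42 kcal; carbohydrate: 917.98 kcal.
Fat: 393.42 kcal ÷ 9 kcal/g = 43.7133 g.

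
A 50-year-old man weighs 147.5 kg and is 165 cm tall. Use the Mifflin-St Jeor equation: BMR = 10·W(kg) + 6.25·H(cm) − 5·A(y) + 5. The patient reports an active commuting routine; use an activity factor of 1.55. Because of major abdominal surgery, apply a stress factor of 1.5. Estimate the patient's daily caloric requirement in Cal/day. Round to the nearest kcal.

Mifflin-St Jeor (male): BMR = 10(147.5) + 6.25(165) − 5(50) + 5 = 1475 + 1031.25 − 250 + 5 = 2261.25 kcal/day.
TEE = BMR × activity factor = 2261.25 × 1.55 = 3504.9375 kcal/day.
Apply stress factor: 3504.9375 × 1.5 = 5257.4063 kcal/day.

5257 Cal/day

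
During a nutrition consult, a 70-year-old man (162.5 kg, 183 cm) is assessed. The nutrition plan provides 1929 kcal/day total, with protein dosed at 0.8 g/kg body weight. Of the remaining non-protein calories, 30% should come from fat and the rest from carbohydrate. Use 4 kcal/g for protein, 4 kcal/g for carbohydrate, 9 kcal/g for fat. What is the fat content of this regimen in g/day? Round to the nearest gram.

Protein = 0.8 × 162.5 = 130 g → 130 × 4 = 520 kcal.
Non-protein calories = 1929 − 520 = 1409 kcal.
Fat: 30% × 1409 = 422.7 kcal; carbohydrate: 986.3 kcal.
Fat: 422.7 kcal ÷ 9 kcal/g = 46.9667 g.

47 g/day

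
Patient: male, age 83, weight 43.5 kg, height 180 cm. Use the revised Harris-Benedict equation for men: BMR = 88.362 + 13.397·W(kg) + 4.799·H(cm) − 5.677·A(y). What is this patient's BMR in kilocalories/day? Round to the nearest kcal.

1064 kilocalories/day

Harris-Benedict: BMR = 88.362 + 13.397(43.5) + 4.799(180) − 5.677(83) = 1063.7605 kcal/day.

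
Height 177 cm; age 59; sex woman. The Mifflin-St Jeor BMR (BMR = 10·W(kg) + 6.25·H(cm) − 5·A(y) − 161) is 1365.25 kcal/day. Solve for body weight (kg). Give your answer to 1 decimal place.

71.5 kg

1365.25 = 10·W + 6.25(177) − 5(59) − 161
10·W = 1365.25 − 650.25 = 715, so W = 71.5 kg.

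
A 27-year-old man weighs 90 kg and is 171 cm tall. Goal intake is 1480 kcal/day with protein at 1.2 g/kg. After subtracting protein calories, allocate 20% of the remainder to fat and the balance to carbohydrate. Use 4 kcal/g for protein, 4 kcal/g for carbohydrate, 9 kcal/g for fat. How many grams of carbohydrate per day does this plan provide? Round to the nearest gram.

210 g/day

Protein = 1.2 × 90 = 108 g → 108 × 4 = 432 kcal.
Non-protein calories = 1480 − 432 = 1048 kcal.
Fat: 20% × 1048 = 209.6 kcal; carbohydrate: 838.4 kcal.
Carbohydrate: 838.4 kcal ÷ 4 kcal/g = 209.6 g.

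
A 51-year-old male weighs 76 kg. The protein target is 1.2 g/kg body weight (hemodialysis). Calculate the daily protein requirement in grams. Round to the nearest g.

Protein = 1.2 g/kg × 76 kg = 91.2 g/day.

91 g/day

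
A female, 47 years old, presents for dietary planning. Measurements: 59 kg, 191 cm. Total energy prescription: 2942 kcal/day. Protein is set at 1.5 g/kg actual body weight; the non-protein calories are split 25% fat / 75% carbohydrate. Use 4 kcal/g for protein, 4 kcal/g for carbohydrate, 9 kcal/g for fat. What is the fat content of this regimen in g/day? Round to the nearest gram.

Protein = 1.5 × 59 = 88.5 g → 88.5 × 4 = 354 kcal.
Non-protein calories = 2942 − 354 = 2588 kcal.
Fat: 25% × 2588 = 647 kcal; carbohydrate: 1941 kcal.
Fat: 647 kcal ÷ 9 kcal/g = 71.8889 g.

72 g/day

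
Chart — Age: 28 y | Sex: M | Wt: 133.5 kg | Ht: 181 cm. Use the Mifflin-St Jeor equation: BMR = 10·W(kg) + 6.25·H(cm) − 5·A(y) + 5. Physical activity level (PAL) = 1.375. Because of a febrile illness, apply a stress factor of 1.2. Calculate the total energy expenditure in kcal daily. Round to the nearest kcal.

3847 kcal daily

Mifflin-St Jeor (male): BMR = 10(133.5) + 6.25(181) − 5(28) + 5 = 1335 + 1131.25 − 140 + 5 = 2331.25 kcal/day.
TEE = BMR × activity factor = 2331.25 × 1.375 = 3205.4688 kcal/day.
Apply stress factor: 3205.4688 × 1.2 = 3846.5625 kcal/day.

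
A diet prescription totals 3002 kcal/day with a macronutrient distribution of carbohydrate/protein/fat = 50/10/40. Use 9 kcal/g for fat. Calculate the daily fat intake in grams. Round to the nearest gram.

133 g/day

Fat energy = 40% × 3002 = 1200.8 kcal.
At 9 kcal/g: 1200.8 ÷ 9 = 133.4222 g.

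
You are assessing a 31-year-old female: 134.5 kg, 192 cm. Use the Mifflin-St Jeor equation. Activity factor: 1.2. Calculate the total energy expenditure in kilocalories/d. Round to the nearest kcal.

Mifflin-St Jeor (female): BMR = 10(134.5) + 6.25(192) − 5(31) − 161 = 1345 + 1200 − 155 − 161 = 2229 kcal/day.
TEE = BMR × activity factor = 2229 × 1.2 = 2674.8 kcal/day.

2675 kilocalories/d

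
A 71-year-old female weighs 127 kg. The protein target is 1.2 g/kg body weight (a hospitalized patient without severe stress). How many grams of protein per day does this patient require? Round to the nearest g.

152 g/day

Protein = 1.2 g/kg × 127 kg = 152.4 g/day.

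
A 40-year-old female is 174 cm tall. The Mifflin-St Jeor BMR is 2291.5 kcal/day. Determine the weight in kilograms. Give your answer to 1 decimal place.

2291.5 = 10·W + 6.25(174) − 5(40) − 161
10·W = 2291.5 − 726.5 = 1565, so W = 156.5 kg.

156.5 kg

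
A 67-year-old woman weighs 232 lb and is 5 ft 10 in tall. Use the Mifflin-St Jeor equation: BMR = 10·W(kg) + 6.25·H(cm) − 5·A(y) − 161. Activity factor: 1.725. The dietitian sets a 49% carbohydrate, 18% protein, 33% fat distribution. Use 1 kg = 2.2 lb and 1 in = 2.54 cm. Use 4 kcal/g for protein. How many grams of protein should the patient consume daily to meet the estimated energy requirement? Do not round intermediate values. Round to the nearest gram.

Convert to metric: weight = 232 ÷ 2.2 = 105.4545 kg; height = (5×12 + 10) × 2.54 = 70 × 2.54 = 177.8 cm.
Mifflin-St Jeor (female): BMR = 10(105.4545) + 6.25(177.8) − 5(67) − 161 = 1054.5455 + 1111.25 − 335 − 161 = 1669.7955 kcal/day.
TEE = 1669.7955 × 1.725 = 2880.3972 kcal/day.
Protein energy = 18% × 2880.3972 = 518.4715 kcal.
Protein = 518.4715 ÷ 4 kcal/g = 129.6179 g.

130 g/day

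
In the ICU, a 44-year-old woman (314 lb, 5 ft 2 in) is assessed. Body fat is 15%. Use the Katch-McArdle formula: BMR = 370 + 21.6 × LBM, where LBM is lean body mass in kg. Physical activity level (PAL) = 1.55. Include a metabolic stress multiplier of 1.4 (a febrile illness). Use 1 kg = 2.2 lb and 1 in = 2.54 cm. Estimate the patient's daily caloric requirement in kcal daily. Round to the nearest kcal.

Convert to metric: weight = 314 ÷ 2.2 = 142.7273 kg; height = (5×12 + 2) × 2.54 = 62 × 2.54 = 157.48 cm.
LBM = 142.7273 × (1 − 0.15) = 121.3182 kg. Katch-McArdle: BMR = 370 + 21.6 × 121.3182 = 2990.4727 kcal/day.
TEE = BMR × activity factor = 2990.4727 × 1.55 = 4635.2327 kcal/day.
Apply stress factor: 4635.2327 × 1.4 = 6489.3258 kcal/day.

6489 kcal daily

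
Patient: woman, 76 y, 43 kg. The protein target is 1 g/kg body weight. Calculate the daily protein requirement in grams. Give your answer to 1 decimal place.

Protein = 1 g/kg × 43 kg = 43 g/day.

43.0 g/day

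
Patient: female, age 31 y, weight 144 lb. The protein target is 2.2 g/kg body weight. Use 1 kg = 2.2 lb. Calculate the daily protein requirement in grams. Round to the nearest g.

144 g/day

Weight in kg = 144 ÷ 2.2 = 65.4545 kg.
Protein = 2.2 g/kg × 65.4545 kg = 144 g/day.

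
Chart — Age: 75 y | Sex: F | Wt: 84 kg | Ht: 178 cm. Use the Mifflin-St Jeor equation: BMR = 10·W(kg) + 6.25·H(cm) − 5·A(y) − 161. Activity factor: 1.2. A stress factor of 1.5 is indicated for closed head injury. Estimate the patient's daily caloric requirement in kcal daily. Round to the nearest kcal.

Mifflin-St Jeor (female): BMR = 10(84) + 6.25(178) − 5(75) − 161 = 840 + 1112.5 − 375 − 161 = 1416.5 kcal/day.
TEE = BMR × activity factor = 1416.5 × 1.2 = 1699.8 kcal/day.
Apply stress factor: 1699.8 × 1.5 = 2549.7 kcal/day.

2550 kcal daily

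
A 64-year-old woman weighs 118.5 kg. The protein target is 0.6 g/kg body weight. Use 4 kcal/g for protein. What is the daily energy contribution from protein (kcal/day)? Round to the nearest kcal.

Protein = 0.6 g/kg × 118.5 kg = 71.1 g/day.
Protein energy = 71.1 g × 4 kcal/g = 284.4 kcal/day.

284 kcal/day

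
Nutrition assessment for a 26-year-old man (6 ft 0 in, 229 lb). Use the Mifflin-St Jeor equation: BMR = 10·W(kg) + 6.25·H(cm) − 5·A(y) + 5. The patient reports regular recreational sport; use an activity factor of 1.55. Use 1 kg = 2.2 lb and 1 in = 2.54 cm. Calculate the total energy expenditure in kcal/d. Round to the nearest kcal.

Convert to metric: weight = 229 ÷ 2.2 = 104.0909 kg; height = (6×12 + 0) × 2.54 = 72 × 2.54 = 182.88 cm.
Mifflin-St Jeor (male): BMR = 10(104.0909) + 6.25(182.88) − 5(26) + 5 = 1040.9091 + 1143 − 130 + 5 = 2058.9091 kcal/day.
TEE = BMR × activity factor = 2058.9091 × 1.55 = 3191.3091 kcal/day.

3191 kcal/d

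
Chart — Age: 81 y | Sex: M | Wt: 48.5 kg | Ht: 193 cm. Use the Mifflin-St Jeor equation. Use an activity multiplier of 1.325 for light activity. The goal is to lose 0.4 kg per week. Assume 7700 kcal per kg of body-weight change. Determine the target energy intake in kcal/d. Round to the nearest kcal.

Mifflin-St Jeor (male): BMR = 10(48.5) + 6.25(193) − 5(81) + 5 = 485 + 1206.25 − 405 + 5 = 1291.25 kcal/day.
TEE = 1291.25 × 1.325 = 1710.9063 kcal/day.
Required daily deficit = 0.4 × 7700 ÷ 7 = 440 kcal/day.
Target intake = 1710.9063 − 440 = 1270.9063 kcal/day.

1271 kcal/d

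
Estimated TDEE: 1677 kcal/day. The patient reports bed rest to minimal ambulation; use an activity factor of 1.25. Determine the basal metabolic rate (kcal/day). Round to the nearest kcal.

BMR = TEE ÷ activity factor = 1677 ÷ 1.25 = 1341.6 kcal/day.

1342 kcal/day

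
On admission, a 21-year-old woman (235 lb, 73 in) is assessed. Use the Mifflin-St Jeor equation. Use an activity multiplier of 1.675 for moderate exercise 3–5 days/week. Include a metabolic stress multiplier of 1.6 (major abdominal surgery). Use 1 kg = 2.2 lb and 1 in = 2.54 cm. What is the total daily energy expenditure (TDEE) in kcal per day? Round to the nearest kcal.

Convert to metric: weight = 235 ÷ 2.2 = 106.8182 kg; height = 73 × 2.54 = 185.42 cm.
Mifflin-St Jeor (female): BMR = 10(106.8182) + 6.25(185.42) − 5(21) − 161 = 1068.1818 + 1158.875 − 105 − 161 = 1961.0568 kcal/day.
TEE = BMR × activity factor = 1961.0568 × 1.675 = 3284.7702 kcal/day.
Apply stress factor: 3284.7702 × 1.6 = 5255.6323 kcal/day.

5256 kcal per day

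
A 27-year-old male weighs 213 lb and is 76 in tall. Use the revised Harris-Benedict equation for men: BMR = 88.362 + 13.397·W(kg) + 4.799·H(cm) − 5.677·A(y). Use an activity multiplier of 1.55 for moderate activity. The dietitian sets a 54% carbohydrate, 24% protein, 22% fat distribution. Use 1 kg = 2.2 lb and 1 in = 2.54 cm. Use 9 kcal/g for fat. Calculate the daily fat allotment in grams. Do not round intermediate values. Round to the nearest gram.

Convert to metric: weight = 213 ÷ 2.2 = 96.8182 kg; height = 76 × 2.54 = 193.04 cm.
Harris-Benedict: BMR = 88.362 + 13.397(96.8182) + 4.799(193.04) − 5.677(27) = 2158.5551 kcal/day.
TEE = 2158.5551 × 1.55 = 3345.7605 kcal/day.
Fat energy = 22% × 3345.7605 = 736.0673 kcal.
Fat = 736.0673 ÷ 9 kcal/g = 81.7853 g.

82 g/day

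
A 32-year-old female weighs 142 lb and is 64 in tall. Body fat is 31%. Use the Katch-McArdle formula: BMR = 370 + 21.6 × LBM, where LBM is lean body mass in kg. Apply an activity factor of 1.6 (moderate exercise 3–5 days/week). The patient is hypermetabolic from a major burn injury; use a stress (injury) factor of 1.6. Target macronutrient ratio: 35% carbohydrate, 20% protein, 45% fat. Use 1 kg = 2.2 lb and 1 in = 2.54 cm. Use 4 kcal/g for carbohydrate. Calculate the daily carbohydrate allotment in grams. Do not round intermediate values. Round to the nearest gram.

298 g/day

Convert to metric: weight = 142 ÷ 2.2 = 64.5455 kg; height = 64 × 2.54 = 162.56 cm.
LBM = 64.5455 × (1 − 0.31) = 44.5364 kg. Katch-McArdle: BMR = 370 + 21.6 × 44.5364 = 1331.9855 kcal/day.
TEE = 1331.9855 × 1.6 = 2131.1767 kcal/day.
With stress factor 1.6: 2131.1767 × 1.6 = 3409.8828 kcal/day.
Carbohydrate energy = 35% × 3409.8828 = 1193.459 kcal.
Carbohydrate = 1193.459 ÷ 4 kcal/g = 298.3647 g.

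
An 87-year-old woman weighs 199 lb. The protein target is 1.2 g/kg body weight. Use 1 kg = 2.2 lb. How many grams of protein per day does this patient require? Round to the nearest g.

109 g/day

Weight in kg = 199 ÷ 2.2 = 90.4545 kg.
Protein = 1.2 g/kg × 90.4545 kg = 108.5455 g/day.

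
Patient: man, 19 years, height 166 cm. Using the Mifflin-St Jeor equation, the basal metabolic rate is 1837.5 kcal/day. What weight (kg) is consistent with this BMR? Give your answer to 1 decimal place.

89.0 kg

1837.5 = 10·W + 6.25(166) − 5(19) + 5
10·W = 1837.5 − 947.5 = 890, so W = 89 kg.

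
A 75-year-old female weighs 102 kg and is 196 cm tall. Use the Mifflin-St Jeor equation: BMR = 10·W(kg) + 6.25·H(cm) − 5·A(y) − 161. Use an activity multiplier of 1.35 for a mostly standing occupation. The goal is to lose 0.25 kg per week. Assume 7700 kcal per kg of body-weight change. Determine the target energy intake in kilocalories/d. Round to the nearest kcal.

Mifflin-St Jeor (female): BMR = 10(102) + 6.25(196) − 5(75) − 161 = 1020 + 1225 − 375 − 161 = 1709 kcal/day.
TEE = 1709 × 1.35 = 2307.15 kcal/day.
Required daily deficit = 0.25 × 7700 ÷ 7 = 275 kcal/day.
Target intake = 2307.15 − 275 = 2032.15 kcal/day.

2032 kilocalories/d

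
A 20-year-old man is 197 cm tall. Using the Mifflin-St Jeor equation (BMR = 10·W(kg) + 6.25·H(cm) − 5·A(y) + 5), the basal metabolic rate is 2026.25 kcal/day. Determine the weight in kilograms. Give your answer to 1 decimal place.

2026.25 = 10·W + 6.25(197) − 5(20) + 5
10·W = 2026.25 − 1136.25 = 890, so W = 89 kg.

89.0 kg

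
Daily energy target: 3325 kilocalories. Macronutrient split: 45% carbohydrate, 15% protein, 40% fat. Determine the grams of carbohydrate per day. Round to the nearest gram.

Carbohydrate energy = 45% × 3325 = 1496.25 kcal.
At 4 kcal/g: 1496.25 ÷ 4 = 374.0625 g.

374 g/day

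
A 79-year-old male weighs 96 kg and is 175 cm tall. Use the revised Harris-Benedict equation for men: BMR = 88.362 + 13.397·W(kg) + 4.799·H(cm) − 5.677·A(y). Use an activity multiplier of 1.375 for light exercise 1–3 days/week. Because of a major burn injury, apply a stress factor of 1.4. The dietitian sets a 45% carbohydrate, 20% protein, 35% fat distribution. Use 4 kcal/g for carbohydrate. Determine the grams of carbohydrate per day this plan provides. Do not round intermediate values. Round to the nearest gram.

382 g/day

Harris-Benedict: BMR = 88.362 + 13.397(96) + 4.799(175) − 5.677(79) = 1765.816 kcal/day.
TEE = 1765.816 × 1.375 = 2427.997 kcal/day.
With stress factor 1.4: 2427.997 × 1.4 = 3399.1958 kcal/day.
Carbohydrate energy = 45% × 3399.1958 = 1529.6381 kcal.
Carbohydrate = 1529.6381 ÷ 4 kcal/g = 382.4095 g.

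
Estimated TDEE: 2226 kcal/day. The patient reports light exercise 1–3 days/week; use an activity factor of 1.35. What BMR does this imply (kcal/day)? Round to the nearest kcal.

1649 kcal/day

BMR = TEE ÷ activity factor = 2226 ÷ 1.35 = 1648.8889 kcal/day.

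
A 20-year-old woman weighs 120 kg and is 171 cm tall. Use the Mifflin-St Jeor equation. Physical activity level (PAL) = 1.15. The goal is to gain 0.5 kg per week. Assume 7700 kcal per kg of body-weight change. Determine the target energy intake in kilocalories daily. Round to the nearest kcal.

2859 kilocalories daily

Mifflin-St Jeor (female): BMR = 10(120) + 6.25(171) − 5(20) − 161 = 1200 + 1068.75 − 100 − 161 = 2007.75 kcal/day.
TEE = 2007.75 × 1.15 = 2308.9125 kcal/day.
Required daily surplus = 0.5 × 7700 ÷ 7 = 550 kcal/day.
Target intake = 2308.9125 + 550 = 2858.9125 kcal/day.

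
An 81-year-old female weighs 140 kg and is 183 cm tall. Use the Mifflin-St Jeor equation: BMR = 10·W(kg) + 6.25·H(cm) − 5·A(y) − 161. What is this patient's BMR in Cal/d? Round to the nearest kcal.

1978 Cal/d

Mifflin-St Jeor (female): BMR = 10(140) + 6.25(183) − 5(81) − 161 = 1400 + 1143.75 − 405 − 161 = 1977.75 kcal/day.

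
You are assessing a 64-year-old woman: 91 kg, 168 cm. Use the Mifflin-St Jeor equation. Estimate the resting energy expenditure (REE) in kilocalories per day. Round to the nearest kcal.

1479 kilocalories per day

Mifflin-St Jeor (female): BMR = 10(91) + 6.25(168) − 5(64) − 161 = 910 + 1050 − 320 − 161 = 1479 kcal/day.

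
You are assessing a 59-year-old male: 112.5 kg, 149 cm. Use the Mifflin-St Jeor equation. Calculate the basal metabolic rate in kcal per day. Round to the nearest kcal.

Mifflin-St Jeor (male): BMR = 10(112.5) + 6.25(149) − 5(59) + 5 = 1125 + 931.25 − 295 + 5 = 1766.25 kcal/day.

1766 kcal per day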